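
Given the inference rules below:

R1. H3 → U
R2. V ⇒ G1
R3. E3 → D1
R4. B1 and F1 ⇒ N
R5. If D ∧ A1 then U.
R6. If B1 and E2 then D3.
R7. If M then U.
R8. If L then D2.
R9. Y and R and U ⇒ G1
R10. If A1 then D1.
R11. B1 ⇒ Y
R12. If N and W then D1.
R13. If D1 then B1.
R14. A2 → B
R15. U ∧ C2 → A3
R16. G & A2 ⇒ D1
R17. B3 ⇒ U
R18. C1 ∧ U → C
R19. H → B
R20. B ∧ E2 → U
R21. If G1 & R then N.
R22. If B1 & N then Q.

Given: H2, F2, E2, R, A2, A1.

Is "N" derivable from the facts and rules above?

Yes

D1  (by R10: A1)
B1  (by R13: D1)
B  (by R14: A2)
U  (by R20: B, E2)
Y  (by R11: B1)
G1  (by R9: Y, R, U)
N  (by R21: G1, R)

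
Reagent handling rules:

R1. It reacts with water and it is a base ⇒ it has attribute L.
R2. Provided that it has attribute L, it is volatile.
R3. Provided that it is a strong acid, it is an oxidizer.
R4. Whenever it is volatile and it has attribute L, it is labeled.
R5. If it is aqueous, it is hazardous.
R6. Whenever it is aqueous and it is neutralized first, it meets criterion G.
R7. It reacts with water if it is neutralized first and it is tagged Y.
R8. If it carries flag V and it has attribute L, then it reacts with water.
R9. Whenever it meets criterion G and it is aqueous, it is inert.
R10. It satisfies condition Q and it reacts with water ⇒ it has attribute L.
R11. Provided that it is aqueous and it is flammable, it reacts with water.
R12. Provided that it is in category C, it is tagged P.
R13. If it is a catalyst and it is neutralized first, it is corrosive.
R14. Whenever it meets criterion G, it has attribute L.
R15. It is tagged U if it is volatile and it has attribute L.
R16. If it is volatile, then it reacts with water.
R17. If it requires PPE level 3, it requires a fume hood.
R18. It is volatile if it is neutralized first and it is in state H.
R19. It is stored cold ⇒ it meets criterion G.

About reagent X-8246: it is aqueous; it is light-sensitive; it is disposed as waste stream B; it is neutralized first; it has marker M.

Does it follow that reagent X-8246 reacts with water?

Yes

By R6 (it is aqueous, it is neutralized first): it meets criterion G.
By R14 (it meets criterion G): it has attribute L.
By R2 (it has attribute L): it is volatile.
By R16 (it is volatile): it reacts with water.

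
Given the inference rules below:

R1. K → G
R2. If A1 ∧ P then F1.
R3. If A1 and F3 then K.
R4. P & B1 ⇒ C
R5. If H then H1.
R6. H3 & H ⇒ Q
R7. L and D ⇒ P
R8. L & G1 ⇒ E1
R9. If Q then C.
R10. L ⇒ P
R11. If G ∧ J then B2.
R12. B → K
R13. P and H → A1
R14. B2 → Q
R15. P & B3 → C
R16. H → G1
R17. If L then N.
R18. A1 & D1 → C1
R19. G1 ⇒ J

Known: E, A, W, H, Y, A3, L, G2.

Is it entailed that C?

No

Forward chaining from the given facts derives: H1, P, A1, G1, N, J, F1, E1.
Rules concluding C: R4 needs B1; R9 needs Q; R15 needs B3 — none of these are established.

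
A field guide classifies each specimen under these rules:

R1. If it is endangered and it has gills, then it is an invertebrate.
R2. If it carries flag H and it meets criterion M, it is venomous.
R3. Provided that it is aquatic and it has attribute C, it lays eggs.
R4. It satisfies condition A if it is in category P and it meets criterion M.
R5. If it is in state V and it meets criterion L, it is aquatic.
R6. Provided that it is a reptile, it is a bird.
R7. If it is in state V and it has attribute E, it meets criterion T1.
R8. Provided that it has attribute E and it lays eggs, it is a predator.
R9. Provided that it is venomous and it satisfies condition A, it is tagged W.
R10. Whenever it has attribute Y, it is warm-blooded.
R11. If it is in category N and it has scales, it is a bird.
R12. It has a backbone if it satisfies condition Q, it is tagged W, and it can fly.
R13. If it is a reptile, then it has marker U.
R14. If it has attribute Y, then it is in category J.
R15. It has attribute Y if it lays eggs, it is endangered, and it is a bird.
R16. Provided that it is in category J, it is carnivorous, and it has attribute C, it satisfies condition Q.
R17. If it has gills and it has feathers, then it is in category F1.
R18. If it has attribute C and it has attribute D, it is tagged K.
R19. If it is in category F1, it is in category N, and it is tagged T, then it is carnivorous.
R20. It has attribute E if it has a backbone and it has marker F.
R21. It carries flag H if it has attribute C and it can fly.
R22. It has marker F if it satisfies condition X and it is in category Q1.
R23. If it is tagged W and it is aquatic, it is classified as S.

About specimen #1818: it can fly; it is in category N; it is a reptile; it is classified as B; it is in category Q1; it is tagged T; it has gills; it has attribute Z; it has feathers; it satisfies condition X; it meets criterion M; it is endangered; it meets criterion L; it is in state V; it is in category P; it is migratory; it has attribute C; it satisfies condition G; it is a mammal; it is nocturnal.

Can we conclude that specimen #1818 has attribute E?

By R4 (it is in category P, it meets criterion M): it satisfies condition A.
By R5 (it is in state V, it meets criterion L): it is aquatic.
By R6 (it is a reptile): it is a bird.
By R17 (it has gills, it has feathers): it is in category F1.
By R19 (it is in category F1, it is in category N, it is tagged T): it is carnivorous.
By R21 (it has attribute C, it can fly): it carries flag H.
By R22 (it satisfies condition X, it is in category Q1): it has marker F.
By R2 (it carries flag H, it meets criterion M): it is venomous.
By R3 (it is aquatic, it has attribute C): it lays eggs.
By R9 (it is venomous, it satisfies condition A): it is tagged W.
By R15 (it lays eggs, it is endangered, it is a bird): it has attribute Y.
By R14 (it has attribute Y): it is in category J.
By R16 (it is in category J, it is carnivorous, it has attribute C): it satisfies condition Q.
By R12 (it satisfies condition Q, it is tagged W, it can fly): it has a backbone.
By R20 (it has a backbone, it has marker F): it has attribute E.

Yes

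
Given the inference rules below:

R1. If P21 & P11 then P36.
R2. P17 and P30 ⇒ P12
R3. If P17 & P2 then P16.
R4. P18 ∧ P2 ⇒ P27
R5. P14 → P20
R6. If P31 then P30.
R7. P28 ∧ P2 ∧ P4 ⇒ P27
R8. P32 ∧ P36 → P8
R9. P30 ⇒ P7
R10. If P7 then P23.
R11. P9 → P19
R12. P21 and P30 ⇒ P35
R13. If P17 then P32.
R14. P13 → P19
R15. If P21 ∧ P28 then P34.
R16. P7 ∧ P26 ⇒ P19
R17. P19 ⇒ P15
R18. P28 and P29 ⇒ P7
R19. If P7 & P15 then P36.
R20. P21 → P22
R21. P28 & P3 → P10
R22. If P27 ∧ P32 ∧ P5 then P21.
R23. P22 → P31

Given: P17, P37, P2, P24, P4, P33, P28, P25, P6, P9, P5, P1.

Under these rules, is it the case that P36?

P27  (by R7: P28, P2, P4)
P19  (by R11: P9)
P32  (by R13: P17)
P15  (by R17: P19)
P21  (by R22: P27, P32, P5)
P22  (by R20: P21)
P31  (by R23: P22)
P30  (by R6: P31)
P7  (by R9: P30)
P36  (by R19: P7, P15)

Yes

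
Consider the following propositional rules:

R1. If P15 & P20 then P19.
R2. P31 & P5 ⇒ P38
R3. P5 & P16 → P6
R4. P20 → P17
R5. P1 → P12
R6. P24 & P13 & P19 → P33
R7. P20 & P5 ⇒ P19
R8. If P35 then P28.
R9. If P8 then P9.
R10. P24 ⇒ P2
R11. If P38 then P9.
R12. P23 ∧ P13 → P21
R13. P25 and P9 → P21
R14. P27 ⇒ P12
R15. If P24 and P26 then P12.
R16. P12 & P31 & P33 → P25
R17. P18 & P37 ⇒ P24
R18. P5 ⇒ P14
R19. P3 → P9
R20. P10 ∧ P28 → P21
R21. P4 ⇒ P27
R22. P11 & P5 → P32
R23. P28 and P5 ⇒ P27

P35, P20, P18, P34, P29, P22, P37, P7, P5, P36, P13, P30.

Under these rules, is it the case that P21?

No

Forward chaining from the given facts derives: P17, P19, P28, P24, P14, P27, P33, P2, P12.
Rules concluding P21: R12 needs P23; R13 needs P25; R20 needs P10 — none of these are established.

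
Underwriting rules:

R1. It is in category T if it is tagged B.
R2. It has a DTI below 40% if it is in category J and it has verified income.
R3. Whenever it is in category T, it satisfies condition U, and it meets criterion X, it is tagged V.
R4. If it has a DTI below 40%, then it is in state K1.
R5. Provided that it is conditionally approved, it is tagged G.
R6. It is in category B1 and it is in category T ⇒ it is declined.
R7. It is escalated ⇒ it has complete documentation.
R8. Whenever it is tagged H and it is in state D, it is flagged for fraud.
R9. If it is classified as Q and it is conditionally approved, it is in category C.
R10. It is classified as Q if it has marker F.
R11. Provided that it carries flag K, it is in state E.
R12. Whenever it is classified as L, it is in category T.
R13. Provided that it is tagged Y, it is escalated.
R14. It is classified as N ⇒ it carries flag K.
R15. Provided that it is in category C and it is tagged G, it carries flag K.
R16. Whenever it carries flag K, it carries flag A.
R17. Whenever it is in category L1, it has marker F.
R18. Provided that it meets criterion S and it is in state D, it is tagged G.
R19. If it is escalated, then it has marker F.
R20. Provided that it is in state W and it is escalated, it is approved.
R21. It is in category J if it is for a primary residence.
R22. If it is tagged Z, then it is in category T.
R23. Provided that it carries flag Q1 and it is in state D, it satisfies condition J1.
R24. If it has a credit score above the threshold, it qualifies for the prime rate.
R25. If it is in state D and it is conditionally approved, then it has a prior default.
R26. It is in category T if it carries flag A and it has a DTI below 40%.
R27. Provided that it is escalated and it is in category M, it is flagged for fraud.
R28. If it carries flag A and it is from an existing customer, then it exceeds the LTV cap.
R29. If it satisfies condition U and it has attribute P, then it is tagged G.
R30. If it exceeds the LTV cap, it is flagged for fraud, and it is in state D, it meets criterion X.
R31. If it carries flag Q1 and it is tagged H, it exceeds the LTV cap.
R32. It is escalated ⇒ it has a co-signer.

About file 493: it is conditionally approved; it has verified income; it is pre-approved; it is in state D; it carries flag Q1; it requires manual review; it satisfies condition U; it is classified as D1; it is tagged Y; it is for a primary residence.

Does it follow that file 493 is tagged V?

Forward chaining from the given facts derives: is tagged G, is escalated, has marker F, is in category J, satisfies condition J1, has a prior default, has a co-signer, has a DTI below 40%, is in state K1, has complete documentation, is classified as Q, is in category C, carries flag K, carries flag A, is in category T, is in state E.
The only rule concluding "it is tagged V" is R3, which needs "it meets criterion X"; that is never established.

No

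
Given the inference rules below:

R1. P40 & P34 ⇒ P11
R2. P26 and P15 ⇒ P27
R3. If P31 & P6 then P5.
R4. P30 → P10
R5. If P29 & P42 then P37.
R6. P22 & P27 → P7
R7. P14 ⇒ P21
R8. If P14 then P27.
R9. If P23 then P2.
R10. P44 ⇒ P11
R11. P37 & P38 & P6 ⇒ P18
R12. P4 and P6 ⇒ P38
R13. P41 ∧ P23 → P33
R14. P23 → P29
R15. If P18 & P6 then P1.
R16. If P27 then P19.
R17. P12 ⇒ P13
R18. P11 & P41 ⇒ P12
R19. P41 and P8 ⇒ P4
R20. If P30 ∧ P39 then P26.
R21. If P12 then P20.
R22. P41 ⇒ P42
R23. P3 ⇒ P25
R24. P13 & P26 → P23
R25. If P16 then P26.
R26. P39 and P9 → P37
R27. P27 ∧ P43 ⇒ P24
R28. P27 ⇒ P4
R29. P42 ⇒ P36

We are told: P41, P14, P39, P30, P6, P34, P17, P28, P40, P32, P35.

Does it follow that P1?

Yes

P11  (by R1: P40, P34)
P27  (by R8: P14)
P12  (by R18: P11, P41)
P26  (by R20: P30, P39)
P42  (by R22: P41)
P4  (by R28: P27)
P38  (by R12: P4, P6)
P13  (by R17: P12)
P23  (by R24: P13, P26)
P29  (by R14: P23)
P37  (by R5: P29, P42)
P18  (by R11: P37, P38, P6)
P1  (by R15: P18, P6)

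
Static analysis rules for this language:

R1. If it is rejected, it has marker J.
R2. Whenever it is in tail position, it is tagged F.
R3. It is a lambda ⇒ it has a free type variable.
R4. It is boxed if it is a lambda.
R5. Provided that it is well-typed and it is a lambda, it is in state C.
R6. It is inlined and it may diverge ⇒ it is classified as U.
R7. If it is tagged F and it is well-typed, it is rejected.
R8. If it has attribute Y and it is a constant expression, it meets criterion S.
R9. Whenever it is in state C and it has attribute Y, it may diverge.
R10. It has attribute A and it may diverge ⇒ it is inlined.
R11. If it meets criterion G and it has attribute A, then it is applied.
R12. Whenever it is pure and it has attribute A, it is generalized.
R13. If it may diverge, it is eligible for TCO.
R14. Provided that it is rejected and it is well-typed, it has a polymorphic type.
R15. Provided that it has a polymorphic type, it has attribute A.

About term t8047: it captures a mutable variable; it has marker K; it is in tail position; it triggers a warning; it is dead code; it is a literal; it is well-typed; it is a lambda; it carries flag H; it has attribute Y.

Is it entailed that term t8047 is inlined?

Yes

By R2 (it is in tail position): it is tagged F.
By R5 (it is well-typed, it is a lambda): it is in state C.
By R7 (it is tagged F, it is well-typed): it is rejected.
By R9 (it is in state C, it has attribute Y): it may diverge.
By R14 (it is rejected, it is well-typed): it has a polymorphic type.
By R15 (it has a polymorphic type): it has attribute A.
By R10 (it has attribute A, it may diverge): it is inlined.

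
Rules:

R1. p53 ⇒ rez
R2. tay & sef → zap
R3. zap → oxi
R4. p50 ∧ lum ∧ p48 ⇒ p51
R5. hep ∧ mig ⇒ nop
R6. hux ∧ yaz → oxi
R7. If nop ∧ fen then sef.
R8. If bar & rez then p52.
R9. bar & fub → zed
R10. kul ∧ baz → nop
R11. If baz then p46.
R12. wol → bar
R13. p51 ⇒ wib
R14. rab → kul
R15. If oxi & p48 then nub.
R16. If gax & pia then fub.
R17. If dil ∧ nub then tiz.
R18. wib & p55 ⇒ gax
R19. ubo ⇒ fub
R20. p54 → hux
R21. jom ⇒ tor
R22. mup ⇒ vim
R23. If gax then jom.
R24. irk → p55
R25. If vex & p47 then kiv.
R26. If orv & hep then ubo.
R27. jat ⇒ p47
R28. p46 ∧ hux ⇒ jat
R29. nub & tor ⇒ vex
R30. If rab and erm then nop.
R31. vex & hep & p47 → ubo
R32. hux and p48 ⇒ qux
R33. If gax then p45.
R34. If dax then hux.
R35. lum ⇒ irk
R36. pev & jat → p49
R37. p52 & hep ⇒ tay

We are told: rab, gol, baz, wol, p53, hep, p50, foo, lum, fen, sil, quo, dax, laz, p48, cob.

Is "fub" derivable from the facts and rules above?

Yes

rez  (by R1: p53)
p51  (by R4: p50, lum, p48)
p46  (by R11: baz)
bar  (by R12: wol)
wib  (by R13: p51)
kul  (by R14: rab)
hux  (by R34: dax)
irk  (by R35: lum)
p52  (by R8: bar, rez)
nop  (by R10: kul, baz)
p55  (by R24: irk)
jat  (by R28: p46, hux)
tay  (by R37: p52, hep)
sef  (by R7: nop, fen)
gax  (by R18: wib, p55)
jom  (by R23: gax)
p47  (by R27: jat)
zap  (by R2: tay, sef)
oxi  (by R3: zap)
nub  (by R15: oxi, p48)
tor  (by R21: jom)
vex  (by R29: nub, tor)
ubo  (by R31: vex, hep, p47)
fub  (by R19: ubo)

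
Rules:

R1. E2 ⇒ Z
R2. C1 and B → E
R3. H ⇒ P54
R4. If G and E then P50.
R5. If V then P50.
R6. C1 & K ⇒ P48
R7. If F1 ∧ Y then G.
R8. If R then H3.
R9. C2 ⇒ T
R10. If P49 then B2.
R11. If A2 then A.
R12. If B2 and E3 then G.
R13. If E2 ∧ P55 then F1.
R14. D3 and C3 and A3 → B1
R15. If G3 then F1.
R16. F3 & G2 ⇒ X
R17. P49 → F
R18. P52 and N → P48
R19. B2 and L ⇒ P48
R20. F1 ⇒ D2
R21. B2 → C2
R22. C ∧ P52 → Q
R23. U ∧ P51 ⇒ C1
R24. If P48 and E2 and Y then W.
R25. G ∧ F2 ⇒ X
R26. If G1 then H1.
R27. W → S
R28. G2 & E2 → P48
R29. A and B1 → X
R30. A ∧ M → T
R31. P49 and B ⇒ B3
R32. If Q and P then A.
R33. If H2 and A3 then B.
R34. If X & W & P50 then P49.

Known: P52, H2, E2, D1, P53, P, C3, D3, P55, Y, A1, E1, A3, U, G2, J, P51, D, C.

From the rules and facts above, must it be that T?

F1  (by R13: E2, P55)
B1  (by R14: D3, C3, A3)
Q  (by R22: C, P52)
C1  (by R23: U, P51)
P48  (by R28: G2, E2)
A  (by R32: Q, P)
B  (by R33: H2, A3)
E  (by R2: C1, B)
G  (by R7: F1, Y)
W  (by R24: P48, E2, Y)
X  (by R29: A, B1)
P50  (by R4: G, E)
P49  (by R34: X, W, P50)
B2  (by R10: P49)
C2  (by R21: B2)
T  (by R9: C2)

Yes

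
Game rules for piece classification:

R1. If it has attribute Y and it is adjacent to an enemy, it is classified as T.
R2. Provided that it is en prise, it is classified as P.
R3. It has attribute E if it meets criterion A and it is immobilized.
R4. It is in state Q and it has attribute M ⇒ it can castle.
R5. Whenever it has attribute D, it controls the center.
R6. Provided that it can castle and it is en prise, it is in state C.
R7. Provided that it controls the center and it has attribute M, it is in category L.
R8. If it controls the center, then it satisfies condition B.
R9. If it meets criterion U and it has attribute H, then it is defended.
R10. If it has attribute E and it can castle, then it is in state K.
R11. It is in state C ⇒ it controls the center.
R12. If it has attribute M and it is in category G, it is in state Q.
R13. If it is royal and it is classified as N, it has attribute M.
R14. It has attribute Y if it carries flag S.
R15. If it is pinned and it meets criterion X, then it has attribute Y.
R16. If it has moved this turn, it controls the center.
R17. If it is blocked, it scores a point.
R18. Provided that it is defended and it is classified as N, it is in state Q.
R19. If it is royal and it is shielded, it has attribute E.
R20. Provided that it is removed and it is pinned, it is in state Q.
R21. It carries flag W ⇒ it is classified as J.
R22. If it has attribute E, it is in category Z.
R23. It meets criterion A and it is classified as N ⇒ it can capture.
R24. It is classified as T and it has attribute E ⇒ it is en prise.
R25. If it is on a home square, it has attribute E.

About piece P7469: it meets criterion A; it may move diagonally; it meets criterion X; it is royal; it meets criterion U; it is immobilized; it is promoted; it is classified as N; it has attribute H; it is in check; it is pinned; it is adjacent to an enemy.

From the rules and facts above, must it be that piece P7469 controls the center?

By R3 (it meets criterion A, it is immobilized): it has attribute E.
By R9 (it meets criterion U, it has attribute H): it is defended.
By R13 (it is royal, it is classified as N): it has attribute M.
By R15 (it is pinned, it meets criterion X): it has attribute Y.
By R18 (it is defended, it is classified as N): it is in state Q.
By R1 (it has attribute Y, it is adjacent to an enemy): it is classified as T.
By R4 (it is in state Q, it has attribute M): it can castle.
By R24 (it is classified as T, it has attribute E): it is en prise.
By R6 (it can castle, it is en prise): it is in state C.
By R11 (it is in state C): it controls the center.

Yes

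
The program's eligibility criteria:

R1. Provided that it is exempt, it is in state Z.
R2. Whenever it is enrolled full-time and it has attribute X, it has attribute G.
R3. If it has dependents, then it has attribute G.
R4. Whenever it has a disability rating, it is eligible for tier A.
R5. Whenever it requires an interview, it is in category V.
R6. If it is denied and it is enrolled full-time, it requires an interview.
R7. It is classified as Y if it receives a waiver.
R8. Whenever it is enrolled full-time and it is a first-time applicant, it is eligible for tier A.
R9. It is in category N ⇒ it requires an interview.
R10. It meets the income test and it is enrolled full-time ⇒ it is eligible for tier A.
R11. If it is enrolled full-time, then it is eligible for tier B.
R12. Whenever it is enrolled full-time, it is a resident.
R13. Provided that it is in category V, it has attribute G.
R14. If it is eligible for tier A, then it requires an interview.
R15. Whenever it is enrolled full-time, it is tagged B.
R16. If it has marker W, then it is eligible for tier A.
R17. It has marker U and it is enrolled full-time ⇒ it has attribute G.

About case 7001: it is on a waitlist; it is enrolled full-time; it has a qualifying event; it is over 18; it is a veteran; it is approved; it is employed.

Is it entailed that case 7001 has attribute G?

Forward chaining from the given facts derives: is eligible for tier B, is a resident, is tagged B.
Rules concluding "it has attribute G": R2 needs "it has attribute X"; R3 needs "it has dependents"; R13 needs "it is in category V"; R17 needs "it has marker U" — none of these are established.

No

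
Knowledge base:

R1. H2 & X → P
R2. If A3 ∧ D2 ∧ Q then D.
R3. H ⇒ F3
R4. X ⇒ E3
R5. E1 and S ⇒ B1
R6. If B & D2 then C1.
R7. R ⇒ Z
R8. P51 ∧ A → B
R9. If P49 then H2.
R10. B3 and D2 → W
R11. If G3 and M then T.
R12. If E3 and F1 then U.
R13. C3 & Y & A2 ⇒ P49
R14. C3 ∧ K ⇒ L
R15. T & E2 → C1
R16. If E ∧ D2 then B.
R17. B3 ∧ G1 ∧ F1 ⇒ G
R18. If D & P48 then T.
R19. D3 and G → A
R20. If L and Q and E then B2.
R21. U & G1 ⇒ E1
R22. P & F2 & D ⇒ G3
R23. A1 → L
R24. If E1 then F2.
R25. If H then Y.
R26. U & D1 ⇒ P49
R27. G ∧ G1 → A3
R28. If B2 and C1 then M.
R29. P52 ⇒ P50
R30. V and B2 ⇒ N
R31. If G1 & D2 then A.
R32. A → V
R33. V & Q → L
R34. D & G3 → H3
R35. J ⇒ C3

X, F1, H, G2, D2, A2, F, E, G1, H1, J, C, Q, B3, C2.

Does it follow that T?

E3  (by R4: X)
U  (by R12: E3, F1)
B  (by R16: E, D2)
G  (by R17: B3, G1, F1)
E1  (by R21: U, G1)
F2  (by R24: E1)
Y  (by R25: H)
A3  (by R27: G, G1)
A  (by R31: G1, D2)
V  (by R32: A)
L  (by R33: V, Q)
C3  (by R35: J)
D  (by R2: A3, D2, Q)
C1  (by R6: B, D2)
P49  (by R13: C3, Y, A2)
B2  (by R20: L, Q, E)
M  (by R28: B2, C1)
H2  (by R9: P49)
P  (by R1: H2, X)
G3  (by R22: P, F2, D)
T  (by R11: G3, M)

Yes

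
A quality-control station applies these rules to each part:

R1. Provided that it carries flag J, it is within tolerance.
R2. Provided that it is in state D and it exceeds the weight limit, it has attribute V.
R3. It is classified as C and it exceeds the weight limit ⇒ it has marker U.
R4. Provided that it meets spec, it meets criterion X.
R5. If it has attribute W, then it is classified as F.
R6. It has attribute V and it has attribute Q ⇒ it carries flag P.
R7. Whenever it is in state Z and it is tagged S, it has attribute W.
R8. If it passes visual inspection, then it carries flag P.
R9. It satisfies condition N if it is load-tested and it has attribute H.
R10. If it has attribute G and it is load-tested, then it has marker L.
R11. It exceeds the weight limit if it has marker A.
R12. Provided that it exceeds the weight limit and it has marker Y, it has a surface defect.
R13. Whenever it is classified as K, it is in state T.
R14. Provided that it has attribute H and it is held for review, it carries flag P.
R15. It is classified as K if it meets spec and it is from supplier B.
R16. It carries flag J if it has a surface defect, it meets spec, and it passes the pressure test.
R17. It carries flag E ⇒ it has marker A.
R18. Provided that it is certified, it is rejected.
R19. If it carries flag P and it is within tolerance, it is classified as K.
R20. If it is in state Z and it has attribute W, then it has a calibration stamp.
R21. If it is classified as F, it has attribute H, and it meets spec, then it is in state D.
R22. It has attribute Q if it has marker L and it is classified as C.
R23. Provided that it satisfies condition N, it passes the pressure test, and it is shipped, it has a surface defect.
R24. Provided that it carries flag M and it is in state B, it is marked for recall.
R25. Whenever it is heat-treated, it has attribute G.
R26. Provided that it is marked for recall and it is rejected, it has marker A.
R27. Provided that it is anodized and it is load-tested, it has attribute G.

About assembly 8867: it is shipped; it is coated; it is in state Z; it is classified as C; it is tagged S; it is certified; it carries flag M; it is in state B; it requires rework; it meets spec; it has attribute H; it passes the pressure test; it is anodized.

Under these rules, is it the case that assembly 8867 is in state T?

Forward chaining from the given facts derives: meets criterion X, has attribute W, is rejected, has a calibration stamp, is marked for recall, has marker A, is classified as F, exceeds the weight limit, is in state D, has attribute V, has marker U.
The only rule concluding "it is in state T" is R13, which needs "it is classified as K"; that is never established.

No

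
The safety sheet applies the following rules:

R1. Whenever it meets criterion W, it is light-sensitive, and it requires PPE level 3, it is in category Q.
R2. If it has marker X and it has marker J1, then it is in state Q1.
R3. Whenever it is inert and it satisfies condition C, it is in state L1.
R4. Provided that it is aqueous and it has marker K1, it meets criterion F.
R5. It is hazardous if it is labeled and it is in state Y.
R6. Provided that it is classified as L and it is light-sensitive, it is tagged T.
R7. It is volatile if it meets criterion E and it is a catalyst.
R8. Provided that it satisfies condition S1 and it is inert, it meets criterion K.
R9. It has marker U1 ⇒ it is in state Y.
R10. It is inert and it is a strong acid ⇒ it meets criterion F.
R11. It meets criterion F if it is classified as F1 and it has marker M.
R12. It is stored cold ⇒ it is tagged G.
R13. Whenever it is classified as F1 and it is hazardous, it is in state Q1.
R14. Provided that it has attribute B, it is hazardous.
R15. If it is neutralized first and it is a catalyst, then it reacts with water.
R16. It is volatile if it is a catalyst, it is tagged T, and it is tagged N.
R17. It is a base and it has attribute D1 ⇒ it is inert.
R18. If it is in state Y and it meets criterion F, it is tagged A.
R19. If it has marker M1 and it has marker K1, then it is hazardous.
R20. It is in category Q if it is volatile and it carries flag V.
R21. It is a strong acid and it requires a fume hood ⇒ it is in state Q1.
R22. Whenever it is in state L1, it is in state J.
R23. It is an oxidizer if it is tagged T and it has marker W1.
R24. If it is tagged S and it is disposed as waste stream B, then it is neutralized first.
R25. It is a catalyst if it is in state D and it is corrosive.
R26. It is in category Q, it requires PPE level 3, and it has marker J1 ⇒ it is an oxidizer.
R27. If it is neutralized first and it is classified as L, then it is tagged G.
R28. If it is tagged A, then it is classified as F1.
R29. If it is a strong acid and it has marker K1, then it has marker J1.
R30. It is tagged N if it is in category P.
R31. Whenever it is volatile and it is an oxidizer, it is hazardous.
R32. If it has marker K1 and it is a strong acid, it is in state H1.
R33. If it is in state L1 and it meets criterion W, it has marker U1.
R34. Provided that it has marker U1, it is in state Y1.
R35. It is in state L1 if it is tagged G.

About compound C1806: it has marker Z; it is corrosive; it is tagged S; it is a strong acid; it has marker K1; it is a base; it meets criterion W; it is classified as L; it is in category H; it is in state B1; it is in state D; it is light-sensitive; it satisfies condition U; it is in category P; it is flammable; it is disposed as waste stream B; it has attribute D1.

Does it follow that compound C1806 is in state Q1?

No

Forward chaining from the given facts derives: is tagged T, is inert, is neutralized first, is a catalyst, is tagged G, has marker J1, is tagged N, is in state H1, is in state L1, meets criterion F, reacts with water, is volatile, is in state J, has marker U1, is in state Y1, is in state Y, is tagged A, is classified as F1.
Rules concluding "it is in state Q1": R2 needs "it has marker X"; R13 needs "it is hazardous"; R21 needs "it requires a fume hood" — none of these are established.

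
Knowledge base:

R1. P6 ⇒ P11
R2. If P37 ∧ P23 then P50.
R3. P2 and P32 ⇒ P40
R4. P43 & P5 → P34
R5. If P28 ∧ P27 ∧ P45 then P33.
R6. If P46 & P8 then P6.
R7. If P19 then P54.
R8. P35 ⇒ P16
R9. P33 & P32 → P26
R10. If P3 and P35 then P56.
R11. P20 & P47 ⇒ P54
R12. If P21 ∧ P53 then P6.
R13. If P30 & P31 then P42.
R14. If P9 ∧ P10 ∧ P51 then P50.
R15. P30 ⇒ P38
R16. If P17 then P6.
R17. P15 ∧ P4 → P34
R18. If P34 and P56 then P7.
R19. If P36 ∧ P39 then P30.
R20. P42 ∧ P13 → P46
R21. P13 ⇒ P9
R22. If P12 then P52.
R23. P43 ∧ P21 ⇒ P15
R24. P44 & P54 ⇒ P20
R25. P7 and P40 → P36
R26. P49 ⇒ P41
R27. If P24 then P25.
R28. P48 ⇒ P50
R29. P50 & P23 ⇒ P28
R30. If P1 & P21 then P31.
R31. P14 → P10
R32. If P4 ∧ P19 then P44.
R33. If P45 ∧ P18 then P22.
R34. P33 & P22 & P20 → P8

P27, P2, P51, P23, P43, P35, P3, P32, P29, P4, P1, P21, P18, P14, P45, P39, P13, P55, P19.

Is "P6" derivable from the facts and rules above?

Yes

P40  (by R3: P2, P32)
P54  (by R7: P19)
P56  (by R10: P3, P35)
P9  (by R21: P13)
P15  (by R23: P43, P21)
P31  (by R30: P1, P21)
P10  (by R31: P14)
P44  (by R32: P4, P19)
P22  (by R33: P45, P18)
P50  (by R14: P9, P10, P51)
P34  (by R17: P15, P4)
P7  (by R18: P34, P56)
P20  (by R24: P44, P54)
P36  (by R25: P7, P40)
P28  (by R29: P50, P23)
P33  (by R5: P28, P27, P45)
P30  (by R19: P36, P39)
P8  (by R34: P33, P22, P20)
P42  (by R13: P30, P31)
P46  (by R20: P42, P13)
P6  (by R6: P46, P8)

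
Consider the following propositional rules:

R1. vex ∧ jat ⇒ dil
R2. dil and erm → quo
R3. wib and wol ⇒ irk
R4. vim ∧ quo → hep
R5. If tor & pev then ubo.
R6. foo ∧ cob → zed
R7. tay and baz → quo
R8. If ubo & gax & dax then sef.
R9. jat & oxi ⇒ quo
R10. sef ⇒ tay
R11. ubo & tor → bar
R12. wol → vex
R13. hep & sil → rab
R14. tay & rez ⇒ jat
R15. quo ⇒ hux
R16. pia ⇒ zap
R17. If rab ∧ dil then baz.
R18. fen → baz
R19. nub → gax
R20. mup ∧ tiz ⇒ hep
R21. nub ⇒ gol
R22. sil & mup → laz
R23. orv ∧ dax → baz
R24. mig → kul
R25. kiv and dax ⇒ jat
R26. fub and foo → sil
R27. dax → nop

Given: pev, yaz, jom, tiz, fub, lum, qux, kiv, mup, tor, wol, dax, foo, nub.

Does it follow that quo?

Yes

ubo  (by R5: tor, pev)
vex  (by R12: wol)
gax  (by R19: nub)
hep  (by R20: mup, tiz)
jat  (by R25: kiv, dax)
sil  (by R26: fub, foo)
dil  (by R1: vex, jat)
sef  (by R8: ubo, gax, dax)
tay  (by R10: sef)
rab  (by R13: hep, sil)
baz  (by R17: rab, dil)
quo  (by R7: tay, baz)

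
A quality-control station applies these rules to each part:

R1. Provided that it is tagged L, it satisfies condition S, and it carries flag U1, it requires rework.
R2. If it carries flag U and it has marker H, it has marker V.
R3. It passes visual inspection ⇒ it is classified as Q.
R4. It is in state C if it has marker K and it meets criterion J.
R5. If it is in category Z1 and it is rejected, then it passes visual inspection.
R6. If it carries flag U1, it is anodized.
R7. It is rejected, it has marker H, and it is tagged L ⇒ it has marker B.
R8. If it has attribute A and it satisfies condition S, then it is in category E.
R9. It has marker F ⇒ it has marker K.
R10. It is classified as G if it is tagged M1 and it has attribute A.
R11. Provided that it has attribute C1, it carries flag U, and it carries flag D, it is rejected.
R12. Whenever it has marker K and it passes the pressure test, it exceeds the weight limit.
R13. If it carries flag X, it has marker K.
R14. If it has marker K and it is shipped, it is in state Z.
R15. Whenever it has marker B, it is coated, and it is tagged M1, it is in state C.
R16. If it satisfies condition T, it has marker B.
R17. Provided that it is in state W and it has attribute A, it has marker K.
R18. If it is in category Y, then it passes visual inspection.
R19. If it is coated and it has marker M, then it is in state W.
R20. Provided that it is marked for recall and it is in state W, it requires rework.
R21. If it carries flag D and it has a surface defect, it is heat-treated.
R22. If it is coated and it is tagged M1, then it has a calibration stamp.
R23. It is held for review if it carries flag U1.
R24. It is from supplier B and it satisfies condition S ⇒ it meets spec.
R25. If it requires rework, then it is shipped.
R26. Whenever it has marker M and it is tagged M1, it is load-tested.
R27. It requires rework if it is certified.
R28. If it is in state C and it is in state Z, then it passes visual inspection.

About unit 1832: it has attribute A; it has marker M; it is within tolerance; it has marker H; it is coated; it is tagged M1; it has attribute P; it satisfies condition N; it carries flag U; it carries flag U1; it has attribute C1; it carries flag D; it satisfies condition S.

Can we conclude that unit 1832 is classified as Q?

No

Forward chaining from the given facts derives: has marker V, is anodized, is in category E, is classified as G, is rejected, is in state W, has a calibration stamp, is held for review, is load-tested, has marker K.
The only rule concluding "it is classified as Q" is R3, which needs "it passes visual inspection"; that is never established.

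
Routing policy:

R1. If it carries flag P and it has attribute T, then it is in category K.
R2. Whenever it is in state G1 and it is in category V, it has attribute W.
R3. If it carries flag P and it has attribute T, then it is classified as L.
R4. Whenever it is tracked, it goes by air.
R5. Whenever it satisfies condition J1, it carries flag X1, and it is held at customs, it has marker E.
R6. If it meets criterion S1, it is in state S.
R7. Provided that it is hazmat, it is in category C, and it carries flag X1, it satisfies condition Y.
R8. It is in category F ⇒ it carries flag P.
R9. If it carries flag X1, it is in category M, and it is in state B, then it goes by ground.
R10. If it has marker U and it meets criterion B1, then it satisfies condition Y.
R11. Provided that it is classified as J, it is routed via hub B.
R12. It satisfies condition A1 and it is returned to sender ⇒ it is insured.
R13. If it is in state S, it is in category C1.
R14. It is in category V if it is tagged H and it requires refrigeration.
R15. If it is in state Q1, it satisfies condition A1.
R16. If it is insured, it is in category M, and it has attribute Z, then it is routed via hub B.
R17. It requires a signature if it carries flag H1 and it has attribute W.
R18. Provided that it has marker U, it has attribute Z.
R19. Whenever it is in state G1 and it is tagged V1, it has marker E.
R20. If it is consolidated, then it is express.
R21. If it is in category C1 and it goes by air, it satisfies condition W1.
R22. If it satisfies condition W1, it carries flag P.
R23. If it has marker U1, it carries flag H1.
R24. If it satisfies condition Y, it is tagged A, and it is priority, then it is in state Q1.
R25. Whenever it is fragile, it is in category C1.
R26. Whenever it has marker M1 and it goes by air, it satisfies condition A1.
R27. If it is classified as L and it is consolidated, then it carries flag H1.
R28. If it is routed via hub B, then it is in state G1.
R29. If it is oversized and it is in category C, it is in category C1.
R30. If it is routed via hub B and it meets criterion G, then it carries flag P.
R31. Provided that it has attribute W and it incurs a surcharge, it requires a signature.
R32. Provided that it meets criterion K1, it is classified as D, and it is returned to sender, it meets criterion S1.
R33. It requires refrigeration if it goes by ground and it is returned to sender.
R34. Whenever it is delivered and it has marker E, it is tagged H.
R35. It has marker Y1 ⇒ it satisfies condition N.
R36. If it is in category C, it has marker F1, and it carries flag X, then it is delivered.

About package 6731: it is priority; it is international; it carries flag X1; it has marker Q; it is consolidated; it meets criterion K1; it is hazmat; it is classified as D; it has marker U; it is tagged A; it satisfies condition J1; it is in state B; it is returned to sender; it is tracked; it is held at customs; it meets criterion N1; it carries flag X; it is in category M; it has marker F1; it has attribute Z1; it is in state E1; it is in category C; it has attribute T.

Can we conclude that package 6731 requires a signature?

By R4 (it is tracked): it goes by air.
By R5 (it satisfies condition J1, it carries flag X1, it is held at customs): it has marker E.
By R7 (it is hazmat, it is in category C, it carries flag X1): it satisfies condition Y.
By R9 (it carries flag X1, it is in category M, it is in state B): it goes by ground.
By R18 (it has marker U): it has attribute Z.
By R24 (it satisfies condition Y, it is tagged A, it is priority): it is in state Q1.
By R32 (it meets criterion K1, it is classified as D, it is returned to sender): it meets criterion S1.
By R33 (it goes by ground, it is returned to sender): it requires refrigeration.
By R36 (it is in category C, it has marker F1, it carries flag X): it is delivered.
By R6 (it meets criterion S1): it is in state S.
By R13 (it is in state S): it is in category C1.
By R15 (it is in state Q1): it satisfies condition A1.
By R21 (it is in category C1, it goes by air): it satisfies condition W1.
By R22 (it satisfies condition W1): it carries flag P.
By R34 (it is delivered, it has marker E): it is tagged H.
By R3 (it carries flag P, it has attribute T): it is classified as L.
By R12 (it satisfies condition A1, it is returned to sender): it is insured.
By R14 (it is tagged H, it requires refrigeration): it is in category V.
By R16 (it is insured, it is in category M, it has attribute Z): it is routed via hub B.
By R27 (it is classified as L, it is consolidated): it carries flag H1.
By R28 (it is routed via hub B): it is in state G1.
By R2 (it is in state G1, it is in category V): it has attribute W.
By R17 (it carries flag H1, it has attribute W): it requires a signature.

Yes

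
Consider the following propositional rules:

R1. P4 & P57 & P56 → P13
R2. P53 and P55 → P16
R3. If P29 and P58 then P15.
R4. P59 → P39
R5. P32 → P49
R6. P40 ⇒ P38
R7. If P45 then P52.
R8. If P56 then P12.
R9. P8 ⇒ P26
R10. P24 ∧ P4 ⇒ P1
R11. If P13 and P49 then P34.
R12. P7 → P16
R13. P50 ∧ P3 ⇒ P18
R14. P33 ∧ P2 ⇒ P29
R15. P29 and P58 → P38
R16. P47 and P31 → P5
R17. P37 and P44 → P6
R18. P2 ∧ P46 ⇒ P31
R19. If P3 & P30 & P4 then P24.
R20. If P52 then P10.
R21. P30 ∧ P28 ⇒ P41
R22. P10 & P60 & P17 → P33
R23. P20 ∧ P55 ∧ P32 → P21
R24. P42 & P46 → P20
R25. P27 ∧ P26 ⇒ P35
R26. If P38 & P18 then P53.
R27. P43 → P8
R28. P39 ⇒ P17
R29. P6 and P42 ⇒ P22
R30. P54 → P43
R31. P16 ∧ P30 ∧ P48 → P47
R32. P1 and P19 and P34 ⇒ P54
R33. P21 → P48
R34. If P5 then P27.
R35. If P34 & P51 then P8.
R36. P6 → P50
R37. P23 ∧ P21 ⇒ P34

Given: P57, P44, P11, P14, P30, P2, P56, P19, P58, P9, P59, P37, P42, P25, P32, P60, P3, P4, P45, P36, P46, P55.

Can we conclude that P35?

P13  (by R1: P4, P57, P56)
P39  (by R4: P59)
P49  (by R5: P32)
P52  (by R7: P45)
P34  (by R11: P13, P49)
P6  (by R17: P37, P44)
P31  (by R18: P2, P46)
P24  (by R19: P3, P30, P4)
P10  (by R20: P52)
P20  (by R24: P42, P46)
P17  (by R28: P39)
P50  (by R36: P6)
P1  (by R10: P24, P4)
P18  (by R13: P50, P3)
P33  (by R22: P10, P60, P17)
P21  (by R23: P20, P55, P32)
P54  (by R32: P1, P19, P34)
P48  (by R33: P21)
P29  (by R14: P33, P2)
P38  (by R15: P29, P58)
P53  (by R26: P38, P18)
P43  (by R30: P54)
P16  (by R2: P53, P55)
P8  (by R27: P43)
P47  (by R31: P16, P30, P48)
P26  (by R9: P8)
P5  (by R16: P47, P31)
P27  (by R34: P5)
P35  (by R25: P27, P26)

Yes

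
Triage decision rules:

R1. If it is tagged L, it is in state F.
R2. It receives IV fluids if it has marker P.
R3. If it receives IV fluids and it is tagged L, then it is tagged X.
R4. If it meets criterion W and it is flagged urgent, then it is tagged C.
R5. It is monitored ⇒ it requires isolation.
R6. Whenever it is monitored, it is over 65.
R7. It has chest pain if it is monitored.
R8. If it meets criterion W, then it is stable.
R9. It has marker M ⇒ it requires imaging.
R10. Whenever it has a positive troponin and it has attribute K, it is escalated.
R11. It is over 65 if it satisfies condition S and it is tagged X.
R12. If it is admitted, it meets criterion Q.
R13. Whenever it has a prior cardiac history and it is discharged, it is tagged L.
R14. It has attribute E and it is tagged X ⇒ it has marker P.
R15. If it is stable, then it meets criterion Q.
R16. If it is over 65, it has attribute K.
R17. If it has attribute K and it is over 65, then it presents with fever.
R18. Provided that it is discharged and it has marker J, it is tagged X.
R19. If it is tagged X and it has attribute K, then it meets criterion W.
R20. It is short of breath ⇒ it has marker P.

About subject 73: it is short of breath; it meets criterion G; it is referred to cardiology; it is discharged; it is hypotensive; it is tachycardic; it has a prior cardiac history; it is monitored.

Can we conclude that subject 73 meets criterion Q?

Yes

By R6 (it is monitored): it is over 65.
By R13 (it has a prior cardiac history, it is discharged): it is tagged L.
By R16 (it is over 65): it has attribute K.
By R20 (it is short of breath): it has marker P.
By R2 (it has marker P): it receives IV fluids.
By R3 (it receives IV fluids, it is tagged L): it is tagged X.
By R19 (it is tagged X, it has attribute K): it meets criterion W.
By R8 (it meets criterion W): it is stable.
By R15 (it is stable): it meets criterion Q.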